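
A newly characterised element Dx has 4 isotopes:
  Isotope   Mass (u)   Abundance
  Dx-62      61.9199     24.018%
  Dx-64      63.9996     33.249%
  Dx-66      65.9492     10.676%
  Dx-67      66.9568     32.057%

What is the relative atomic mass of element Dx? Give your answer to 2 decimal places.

Weight each isotope mass by its fractional abundance: 0.24018 × 61.9199 + 0.33249 × 63.9996 + 0.10676 × 65.9492 + 0.32057 × 66.9568
= 14.87192 + 21.27923 + 7.04074 + 21.46434 = 64.65623 u

64.66 u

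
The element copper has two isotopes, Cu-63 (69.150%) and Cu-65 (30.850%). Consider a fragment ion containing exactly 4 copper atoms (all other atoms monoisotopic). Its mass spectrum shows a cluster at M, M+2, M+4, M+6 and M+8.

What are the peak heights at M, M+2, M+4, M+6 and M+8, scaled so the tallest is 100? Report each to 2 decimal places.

Expanding (0.69150 + 0.30850)^4:
P(M) = 0.69150^4 = 0.228649
P(M+2) = 4 × 0.69150^3 × 0.30850^1 = 0.408030
P(M+4) = 6 × 0.69150^2 × 0.30850^2 = 0.273052
P(M+6) = 4 × 0.69150^1 × 0.30850^3 = 0.081212
P(M+8) = 0.30850^4 = 0.009058
The M+2 peak is largest (0.408030); scaling to 100 gives 56.04 : 100.00 : 66.92 : 19.90 : 2.22.

56.04 : 100.00 : 66.92 : 19.90 : 2.22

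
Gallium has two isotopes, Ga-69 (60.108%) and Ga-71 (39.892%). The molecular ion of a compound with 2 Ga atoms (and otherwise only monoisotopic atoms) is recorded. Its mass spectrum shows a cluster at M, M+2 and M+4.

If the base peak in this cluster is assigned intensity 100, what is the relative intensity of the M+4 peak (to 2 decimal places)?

33.18

(0.60108 + 0.39892)^2 gives M 0.3613, M+2 0.4796, M+4 0.1591; the largest is M+2.
P(M+2) = C(2,1) × 0.60108^1 × 0.39892^1 = 2 × 0.60108 × 0.39892 = 0.479566 (base)
P(M+4) = C(2,2) × 0.60108^0 × 0.39892^2 = 1 × 1.0000 × 0.15913717 = 0.159137
Relative intensity = 0.159137 / 0.479566 × 100 = 33.18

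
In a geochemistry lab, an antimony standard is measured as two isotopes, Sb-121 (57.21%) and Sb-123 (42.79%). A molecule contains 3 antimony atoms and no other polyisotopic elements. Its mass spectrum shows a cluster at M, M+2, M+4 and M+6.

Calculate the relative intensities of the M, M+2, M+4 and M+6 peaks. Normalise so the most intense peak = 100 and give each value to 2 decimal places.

44.57 : 100.00 : 74.79 : 18.65

The 3 Sb atoms are independent, so intensities follow the terms of (0.5721 + 0.4279)^3.
P(M) = 0.5721^3 = 0.187247
P(M+2) = 3 × 0.5721^2 × 0.4279^1 = 0.420153
P(M+4) = 3 × 0.5721^1 × 0.4279^2 = 0.314252
P(M+6) = 0.4279^3 = 0.078348
The M+2 peak is largest (0.420153); scaling to 100 gives 44.57 : 100.00 : 74.79 : 18.65.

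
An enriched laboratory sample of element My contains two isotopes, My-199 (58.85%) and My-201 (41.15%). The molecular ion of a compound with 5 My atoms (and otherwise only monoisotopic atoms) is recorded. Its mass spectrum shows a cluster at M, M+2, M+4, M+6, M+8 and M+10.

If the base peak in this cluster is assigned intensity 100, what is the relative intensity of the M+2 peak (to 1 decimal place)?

Term probabilities: M 0.0706, M+2 0.2468, M+4 0.3451, M+6 0.2413, M+8 0.0844, M+10 0.0118. Base peak = M+4.
P(M+4) = C(5,2) × 0.5885^3 × 0.4115^2 = 10 × 0.20381653 × 0.16933225 = 0.345127 (base)
P(M+2) = C(5,1) × 0.5885^4 × 0.4115^1 = 5 × 0.11994603 × 0.4115 = 0.246789
Relative intensity = 0.246789 / 0.345127 × 100 = 71.5

71.5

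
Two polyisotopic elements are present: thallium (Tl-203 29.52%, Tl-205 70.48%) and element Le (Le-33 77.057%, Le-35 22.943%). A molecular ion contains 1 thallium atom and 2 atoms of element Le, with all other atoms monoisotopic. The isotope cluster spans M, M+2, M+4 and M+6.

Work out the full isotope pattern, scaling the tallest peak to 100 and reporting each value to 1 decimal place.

33.5 : 100.0 : 50.6 : 7.1

Thallium pattern (n=1): 0.2952 : 0.7048
Element Le pattern (n=2): 0.59377812 : 0.35358375 : 0.05263812
Convolve the two distributions (both contribute in 2-u steps):
  M: 0.2952×0.59377812 = 0.175283
  M+2: 0.2952×0.35358375 + 0.7048×0.59377812 = 0.522873
  M+4: 0.2952×0.05263812 + 0.7048×0.35358375 = 0.264745
  M+6: 0.7048×0.05263812 = 0.037099
Scale to base peak (0.522873) = 100: 33.5 : 100.0 : 50.6 : 7.1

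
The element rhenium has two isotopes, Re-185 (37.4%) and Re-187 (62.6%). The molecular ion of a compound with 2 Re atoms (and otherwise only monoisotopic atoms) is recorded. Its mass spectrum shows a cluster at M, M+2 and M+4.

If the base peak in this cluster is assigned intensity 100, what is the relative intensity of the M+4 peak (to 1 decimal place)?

83.7

Binomial terms of (0.374 + 0.626)^2: M 0.1399, M+2 0.4682, M+4 0.3919 → M+2 is the base peak.
P(M+2) = C(2,1) × 0.374^1 × 0.626^1 = 2 × 0.3740 × 0.6260 = 0.468248 (base)
P(M+4) = C(2,2) × 0.374^0 × 0.626^2 = 1 × 1.0000 × 0.391876 = 0.391876
Relative intensity = 0.391876 / 0.468248 × 100 = 83.7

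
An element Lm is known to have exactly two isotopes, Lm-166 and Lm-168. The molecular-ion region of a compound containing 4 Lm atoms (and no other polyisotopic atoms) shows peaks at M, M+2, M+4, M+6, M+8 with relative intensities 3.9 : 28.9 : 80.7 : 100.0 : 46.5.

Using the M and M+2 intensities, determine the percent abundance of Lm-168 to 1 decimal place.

If p is the fraction of Lm that is Lm-166, then I(M+2)/I(M) = [C(4,1)·p^3·(1−p)] / p^4 = 4·(1−p)/p = 28.9/3.9 = 7.4103
(1−p)/p = 7.4103/4 = 1.8526  ⇒  p = 1/(1 + 1.8526) = 0.3506
Lm-166: 35.1%, Lm-168: 64.9%.

64.9%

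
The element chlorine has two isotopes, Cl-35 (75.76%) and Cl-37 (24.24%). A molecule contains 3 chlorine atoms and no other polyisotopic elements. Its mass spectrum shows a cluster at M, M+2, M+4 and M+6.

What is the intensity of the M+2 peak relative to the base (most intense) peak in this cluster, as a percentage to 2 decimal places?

(0.7576 + 0.2424)^3 gives M 0.4348, M+2 0.4174, M+4 0.1335, M+6 0.0142; the largest is M.
P(M) = C(3,0) × 0.7576^3 × 0.2424^0 = 1 × 0.4348304 × 1.0000 = 0.434830 (base)
P(M+2) = C(3,1) × 0.7576^2 × 0.2424^1 = 3 × 0.57395776 × 0.2424 = 0.417382
Relative intensity = 0.417382 / 0.434830 × 100 = 95.99

95.99%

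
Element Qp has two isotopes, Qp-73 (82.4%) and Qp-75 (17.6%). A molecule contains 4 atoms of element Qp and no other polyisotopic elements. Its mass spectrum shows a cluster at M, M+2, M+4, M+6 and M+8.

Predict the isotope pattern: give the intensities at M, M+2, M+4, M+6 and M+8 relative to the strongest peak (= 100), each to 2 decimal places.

Expanding (0.824 + 0.176)^4:
P(M) = 0.824^4 = 0.461008
P(M+2) = 4 × 0.824^3 × 0.176^1 = 0.393871
P(M+4) = 6 × 0.824^2 × 0.176^2 = 0.126192
P(M+6) = 4 × 0.824^1 × 0.176^3 = 0.017969
P(M+8) = 0.176^4 = 0.000960
The M peak is largest (0.461008); scaling to 100 gives 100.00 : 85.44 : 27.37 : 3.90 : 0.21.

100.00 : 85.44 : 27.37 : 3.90 : 0.21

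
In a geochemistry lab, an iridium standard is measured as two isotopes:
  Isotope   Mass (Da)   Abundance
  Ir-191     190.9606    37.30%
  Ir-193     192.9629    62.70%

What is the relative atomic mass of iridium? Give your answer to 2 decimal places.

192.22 Da

The abundance-weighted mean is 0.3730 × 190.9606 + 0.6270 × 192.9629
= 71.22830 + 120.98774 = 192.21604 Da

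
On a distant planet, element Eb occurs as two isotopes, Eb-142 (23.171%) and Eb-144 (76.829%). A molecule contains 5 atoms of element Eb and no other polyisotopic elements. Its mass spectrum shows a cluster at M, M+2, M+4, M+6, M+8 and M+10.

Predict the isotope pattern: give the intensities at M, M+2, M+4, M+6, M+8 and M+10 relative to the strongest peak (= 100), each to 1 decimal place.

The 5 Eb atoms are independent, so intensities follow the terms of (0.23171 + 0.76829)^5.
P(M) = 0.23171^5 = 0.000668
P(M+2) = 5 × 0.23171^4 × 0.76829^1 = 0.011073
P(M+4) = 10 × 0.23171^3 × 0.76829^2 = 0.073432
P(M+6) = 10 × 0.23171^2 × 0.76829^3 = 0.243481
P(M+8) = 5 × 0.23171^1 × 0.76829^4 = 0.403660
P(M+10) = 0.76829^5 = 0.267686
The M+8 peak is largest (0.403660); scaling to 100 gives 0.2 : 2.7 : 18.2 : 60.3 : 100.0 : 66.3.

0.2 : 2.7 : 18.2 : 60.3 : 100.0 : 66.3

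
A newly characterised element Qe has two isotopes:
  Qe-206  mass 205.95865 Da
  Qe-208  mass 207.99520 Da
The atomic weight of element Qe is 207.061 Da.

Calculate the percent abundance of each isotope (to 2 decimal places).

Writing the weighted mean with unknown fraction x of Qe-206:
205.95865·x + 207.99520·(1 − x) = 207.061
(205.95865 − 207.99520)·x = 207.061 − 207.99520
x = -0.93420 / -2.03655 = 0.45872 → 45.87% Qe-206, 54.13% Qe-208.

Qe-206: 45.87%, Qe-208: 54.13%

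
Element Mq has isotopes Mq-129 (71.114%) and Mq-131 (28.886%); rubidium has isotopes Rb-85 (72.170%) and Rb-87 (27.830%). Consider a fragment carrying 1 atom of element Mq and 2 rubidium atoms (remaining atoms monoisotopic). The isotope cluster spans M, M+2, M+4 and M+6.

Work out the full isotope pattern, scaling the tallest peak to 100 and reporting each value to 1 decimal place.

84.9 : 100.0 : 39.2 : 5.1

Element Mq pattern (n=1): 0.71114 : 0.28886
Rubidium pattern (n=2): 0.52085089 : 0.40169822 : 0.07745089
Convolve the two distributions (both contribute in 2-u steps):
  M: 0.71114×0.52085089 = 0.370398
  M+2: 0.71114×0.40169822 + 0.28886×0.52085089 = 0.436117
  M+4: 0.71114×0.07745089 + 0.28886×0.40169822 = 0.171113
  M+6: 0.28886×0.07745089 = 0.022372
Scale to base peak (0.436117) = 100: 84.9 : 100.0 : 39.2 : 5.1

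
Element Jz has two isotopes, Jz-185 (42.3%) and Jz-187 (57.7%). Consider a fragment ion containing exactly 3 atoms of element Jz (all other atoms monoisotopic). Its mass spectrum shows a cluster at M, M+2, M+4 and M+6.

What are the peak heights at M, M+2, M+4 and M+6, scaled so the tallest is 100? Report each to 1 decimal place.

Each Jz atom is independently Jz-185 (p = 0.423) or Jz-187 (q = 0.577); the cluster is the binomial expansion (p + q)^3.
P(M) = 0.423^3 = 0.075687
P(M+2) = 3 × 0.423^2 × 0.577^1 = 0.309726
P(M+4) = 3 × 0.423^1 × 0.577^2 = 0.422487
P(M+6) = 0.577^3 = 0.192100
The M+4 peak is largest (0.422487); scaling to 100 gives 17.9 : 73.3 : 100.0 : 45.5.

17.9 : 73.3 : 100.0 : 45.5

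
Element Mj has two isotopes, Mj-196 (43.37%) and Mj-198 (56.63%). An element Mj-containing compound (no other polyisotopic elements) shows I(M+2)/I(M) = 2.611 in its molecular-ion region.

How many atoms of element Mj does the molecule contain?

2

The M+2/M ratio from n Mj atoms is n · q/p = n · 0.5663/0.4337.
n = 2.611 × 0.4337/0.5663 = 2.00 ≈ 2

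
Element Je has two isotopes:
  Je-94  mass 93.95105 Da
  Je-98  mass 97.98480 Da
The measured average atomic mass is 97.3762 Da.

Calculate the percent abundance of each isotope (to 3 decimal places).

Je-94: 15.088%, Je-98: 84.912%

With x = fraction of Je-94 (so Je-98 is 1 − x):
93.95105·x + 97.98480·(1 − x) = 97.3762
(93.95105 − 97.98480)·x = 97.3762 − 97.98480
x = -0.60860 / -4.03375 = 0.15088 → 15.088% Je-94, 84.912% Je-98.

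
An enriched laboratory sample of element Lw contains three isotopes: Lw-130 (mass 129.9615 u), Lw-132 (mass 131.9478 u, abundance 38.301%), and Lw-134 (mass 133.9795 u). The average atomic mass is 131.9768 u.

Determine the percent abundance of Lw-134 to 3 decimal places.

31.223%

The remaining 61.699% is split between Lw-130 (fraction x) and Lw-134 (fraction 0.61699 − x).
Substituting: 129.9615x + 133.9795(0.61699 − x) = 81.439473122
(129.9615 − 133.9795)x = -1.224538583  ⇒  x = 0.30476, y = 0.31223
Lw-130: 30.476%, Lw-134: 31.223%.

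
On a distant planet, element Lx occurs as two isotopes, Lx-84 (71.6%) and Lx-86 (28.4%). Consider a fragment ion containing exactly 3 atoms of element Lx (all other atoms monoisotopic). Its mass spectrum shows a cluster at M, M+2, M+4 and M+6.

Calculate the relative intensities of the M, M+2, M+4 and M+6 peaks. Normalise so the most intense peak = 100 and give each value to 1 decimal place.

The 3 Lx atoms are independent, so intensities follow the terms of (0.716 + 0.284)^3.
P(M) = 0.716^3 = 0.367062
P(M+2) = 3 × 0.716^2 × 0.284^1 = 0.436783
P(M+4) = 3 × 0.716^1 × 0.284^2 = 0.173249
P(M+6) = 0.284^3 = 0.022906
The M+2 peak is largest (0.436783); scaling to 100 gives 84.0 : 100.0 : 39.7 : 5.2.

84.0 : 100.0 : 39.7 : 5.2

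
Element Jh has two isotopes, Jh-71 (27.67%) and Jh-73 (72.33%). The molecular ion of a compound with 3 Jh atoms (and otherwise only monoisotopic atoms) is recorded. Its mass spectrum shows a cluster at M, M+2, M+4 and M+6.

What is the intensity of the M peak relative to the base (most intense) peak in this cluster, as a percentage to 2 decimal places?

Binomial terms of (0.2767 + 0.7233)^3: M 0.0212, M+2 0.1661, M+4 0.4343, M+6 0.3784 → M+4 is the base peak.
P(M+4) = C(3,2) × 0.2767^1 × 0.7233^2 = 3 × 0.2767 × 0.52316289 = 0.434278 (base)
P(M) = C(3,0) × 0.2767^3 × 0.7233^0 = 1 × 0.02118495 × 1.0000 = 0.021185
Relative intensity = 0.021185 / 0.434278 × 100 = 4.88

4.88%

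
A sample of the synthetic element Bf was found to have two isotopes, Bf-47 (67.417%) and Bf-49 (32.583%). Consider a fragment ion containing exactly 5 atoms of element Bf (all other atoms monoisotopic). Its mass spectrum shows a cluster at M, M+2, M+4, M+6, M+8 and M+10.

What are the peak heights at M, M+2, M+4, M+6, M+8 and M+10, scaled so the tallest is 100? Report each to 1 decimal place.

41.4 : 100.0 : 96.7 : 46.7 : 11.3 : 1.1

Expanding (0.67417 + 0.32583)^5:
P(M) = 0.67417^5 = 0.139267
P(M+2) = 5 × 0.67417^4 × 0.32583^1 = 0.336542
P(M+4) = 10 × 0.67417^3 × 0.32583^2 = 0.325305
P(M+6) = 10 × 0.67417^2 × 0.32583^3 = 0.157222
P(M+8) = 5 × 0.67417^1 × 0.32583^4 = 0.037993
P(M+10) = 0.32583^5 = 0.003672
The M+2 peak is largest (0.336542); scaling to 100 gives 41.4 : 100.0 : 96.7 : 46.7 : 11.3 : 1.1.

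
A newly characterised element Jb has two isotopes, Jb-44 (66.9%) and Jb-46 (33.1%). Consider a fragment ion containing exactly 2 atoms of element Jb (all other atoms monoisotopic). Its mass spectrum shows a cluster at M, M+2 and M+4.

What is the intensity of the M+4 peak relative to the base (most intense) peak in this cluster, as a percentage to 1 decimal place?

Binomial terms of (0.669 + 0.331)^2: M 0.4476, M+2 0.4429, M+4 0.1096 → M is the base peak.
P(M) = C(2,0) × 0.669^2 × 0.331^0 = 1 × 0.447561 × 1.0000 = 0.447561 (base)
P(M+4) = C(2,2) × 0.669^0 × 0.331^2 = 1 × 1.0000 × 0.109561 = 0.109561
Relative intensity = 0.109561 / 0.447561 × 100 = 24.5

24.5%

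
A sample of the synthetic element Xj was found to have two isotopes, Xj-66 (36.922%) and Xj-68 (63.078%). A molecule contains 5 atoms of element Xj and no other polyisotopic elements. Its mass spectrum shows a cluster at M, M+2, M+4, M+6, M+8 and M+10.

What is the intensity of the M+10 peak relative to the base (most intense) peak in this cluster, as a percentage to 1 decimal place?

Term probabilities: M 0.0069, M+2 0.0586, M+4 0.2003, M+6 0.3421, M+8 0.2923, M+10 0.0999. Base peak = M+6.
P(M+6) = C(5,3) × 0.36922^2 × 0.63078^3 = 10 × 0.13632341 × 0.2509769 = 0.342140 (base)
P(M+10) = C(5,5) × 0.36922^0 × 0.63078^5 = 1 × 1.0000 × 0.09985954 = 0.099860
Relative intensity = 0.099860 / 0.342140 × 100 = 29.2

29.2%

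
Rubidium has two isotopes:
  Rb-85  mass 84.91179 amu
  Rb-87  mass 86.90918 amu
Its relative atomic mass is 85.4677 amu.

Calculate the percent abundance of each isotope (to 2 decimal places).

Rb-85: 72.17%, Rb-87: 27.83%

With x = fraction of Rb-85 (so Rb-87 is 1 − x):
84.91179·x + 86.90918·(1 − x) = 85.4677
(84.91179 − 86.90918)·x = 85.4677 − 86.90918
x = -1.44148 / -1.99739 = 0.72168 → 72.17% Rb-85, 27.83% Rb-87.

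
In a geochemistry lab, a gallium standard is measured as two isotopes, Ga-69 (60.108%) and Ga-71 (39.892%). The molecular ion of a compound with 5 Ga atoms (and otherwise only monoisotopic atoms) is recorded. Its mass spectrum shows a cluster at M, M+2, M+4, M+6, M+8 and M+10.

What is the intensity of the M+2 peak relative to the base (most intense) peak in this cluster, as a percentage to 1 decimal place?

Binomial terms of (0.60108 + 0.39892)^5: M 0.0785, M+2 0.2604, M+4 0.3456, M+6 0.2294, M+8 0.0761, M+10 0.0101 → M+4 is the base peak.
P(M+4) = C(5,2) × 0.60108^3 × 0.39892^2 = 10 × 0.2171685 × 0.15913717 = 0.345596 (base)
P(M+2) = C(5,1) × 0.60108^4 × 0.39892^1 = 5 × 0.13053564 × 0.39892 = 0.260366
Relative intensity = 0.260366 / 0.345596 × 100 = 75.3

75.3%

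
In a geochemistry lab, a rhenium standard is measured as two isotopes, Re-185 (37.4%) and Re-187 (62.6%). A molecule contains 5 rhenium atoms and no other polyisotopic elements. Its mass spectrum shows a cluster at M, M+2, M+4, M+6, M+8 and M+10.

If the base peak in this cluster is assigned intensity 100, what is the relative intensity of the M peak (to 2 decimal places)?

2.13

Binomial terms of (0.374 + 0.626)^5: M 0.0073, M+2 0.0612, M+4 0.2050, M+6 0.3431, M+8 0.2872, M+10 0.0961 → M+6 is the base peak.
P(M+6) = C(5,3) × 0.374^2 × 0.626^3 = 10 × 0.139876 × 0.24531438 = 0.343136 (base)
P(M) = C(5,0) × 0.374^5 × 0.626^0 = 1 × 0.00731742 × 1.0000 = 0.007317
Relative intensity = 0.007317 / 0.343136 × 100 = 2.13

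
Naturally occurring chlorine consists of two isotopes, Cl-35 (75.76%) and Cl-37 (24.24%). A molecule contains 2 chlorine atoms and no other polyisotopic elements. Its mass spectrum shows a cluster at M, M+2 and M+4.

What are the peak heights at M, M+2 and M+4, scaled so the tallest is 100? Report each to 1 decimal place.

The 2 Cl atoms are independent, so intensities follow the terms of (0.7576 + 0.2424)^2.
P(M) = 0.7576^2 = 0.573958
P(M+2) = 2 × 0.7576^1 × 0.2424^1 = 0.367284
P(M+4) = 0.2424^2 = 0.058758
The M peak is largest (0.573958); scaling to 100 gives 100.0 : 64.0 : 10.2.

100.0 : 64.0 : 10.2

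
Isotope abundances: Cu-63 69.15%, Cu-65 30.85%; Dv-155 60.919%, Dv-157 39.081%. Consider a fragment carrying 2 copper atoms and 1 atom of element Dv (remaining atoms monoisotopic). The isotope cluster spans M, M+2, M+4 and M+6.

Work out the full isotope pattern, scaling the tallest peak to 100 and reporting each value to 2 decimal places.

65.20 : 100.00 : 50.30 : 8.32

Copper pattern (n=2): 0.47817225 : 0.4266555 : 0.09517225
Element Dv pattern (n=1): 0.60919 : 0.39081
Convolve the two distributions (both contribute in 2-u steps):
  M: 0.47817225×0.60919 = 0.291298
  M+2: 0.47817225×0.39081 + 0.4266555×0.60919 = 0.446789
  M+4: 0.4266555×0.39081 + 0.09517225×0.60919 = 0.224719
  M+6: 0.09517225×0.39081 = 0.037194
Scale to base peak (0.446789) = 100: 65.20 : 100.00 : 50.30 : 8.32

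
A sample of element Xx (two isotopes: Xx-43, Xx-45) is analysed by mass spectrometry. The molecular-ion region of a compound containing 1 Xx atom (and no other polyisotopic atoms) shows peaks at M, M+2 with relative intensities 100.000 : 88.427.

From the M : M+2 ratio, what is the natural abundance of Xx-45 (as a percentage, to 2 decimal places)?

46.93%

Write p for the Xx-43 fraction. I(M+2)/I(M) = [C(1,1)·p^0·(1−p)] / p^1 = 1·(1−p)/p = 88.427/100.000 = 0.8843
(1−p)/p = 0.8843/1 = 0.8843  ⇒  p = 1/(1 + 0.8843) = 0.5307
Xx-43: 53.07%, Xx-45: 46.93%.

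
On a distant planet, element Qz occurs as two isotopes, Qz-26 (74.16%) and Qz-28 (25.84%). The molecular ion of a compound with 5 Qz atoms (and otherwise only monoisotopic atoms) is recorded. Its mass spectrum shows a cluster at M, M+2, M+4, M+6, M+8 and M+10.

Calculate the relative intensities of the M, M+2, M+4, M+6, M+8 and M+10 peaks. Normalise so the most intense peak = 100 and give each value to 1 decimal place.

57.4 : 100.0 : 69.7 : 24.3 : 4.2 : 0.3

The 5 Qz atoms are independent, so intensities follow the terms of (0.7416 + 0.2584)^5.
P(M) = 0.7416^5 = 0.224310
P(M+2) = 5 × 0.7416^4 × 0.2584^1 = 0.390788
P(M+4) = 10 × 0.7416^3 × 0.2584^2 = 0.272329
P(M+6) = 10 × 0.7416^2 × 0.2584^3 = 0.094889
P(M+8) = 5 × 0.7416^1 × 0.2584^4 = 0.016531
P(M+10) = 0.2584^5 = 0.001152
The M+2 peak is largest (0.390788); scaling to 100 gives 57.4 : 100.0 : 69.7 : 24.3 : 4.2 : 0.3.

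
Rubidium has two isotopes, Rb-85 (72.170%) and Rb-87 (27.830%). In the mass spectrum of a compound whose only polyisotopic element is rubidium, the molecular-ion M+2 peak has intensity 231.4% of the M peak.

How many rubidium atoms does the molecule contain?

6

For n independent Rb atoms, I(M+2)/I(M) = n · (abundance Rb-87) / (abundance Rb-85) = n · 0.27830/0.72170.
n = 2.314 × 0.72170/0.27830 = 6.00 ≈ 6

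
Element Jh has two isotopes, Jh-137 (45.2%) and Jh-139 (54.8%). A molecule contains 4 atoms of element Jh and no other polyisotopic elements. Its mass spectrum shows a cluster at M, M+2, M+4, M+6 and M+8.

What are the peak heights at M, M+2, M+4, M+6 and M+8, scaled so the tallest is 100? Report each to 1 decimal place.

11.3 : 55.0 : 100.0 : 80.8 : 24.5

The 4 Jh atoms are independent, so intensities follow the terms of (0.452 + 0.548)^4.
P(M) = 0.452^4 = 0.041740
P(M+2) = 4 × 0.452^3 × 0.548^1 = 0.202421
P(M+4) = 6 × 0.452^2 × 0.548^2 = 0.368120
P(M+6) = 4 × 0.452^1 × 0.548^3 = 0.297536
P(M+8) = 0.548^4 = 0.090182
The M+4 peak is largest (0.368120); scaling to 100 gives 11.3 : 55.0 : 100.0 : 80.8 : 24.5.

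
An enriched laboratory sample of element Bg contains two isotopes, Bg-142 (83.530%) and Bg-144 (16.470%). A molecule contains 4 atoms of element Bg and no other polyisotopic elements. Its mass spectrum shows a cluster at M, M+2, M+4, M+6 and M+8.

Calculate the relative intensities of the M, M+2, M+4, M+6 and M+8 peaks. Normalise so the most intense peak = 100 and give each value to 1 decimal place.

100.0 : 78.9 : 23.3 : 3.1 : 0.2

Each Bg atom is independently Bg-142 (p = 0.83530) or Bg-144 (q = 0.16470); the cluster is the binomial expansion (p + q)^4.
P(M) = 0.83530^4 = 0.486822
P(M+2) = 4 × 0.83530^3 × 0.16470^1 = 0.383956
P(M+4) = 6 × 0.83530^2 × 0.16470^2 = 0.113559
P(M+6) = 4 × 0.83530^1 × 0.16470^3 = 0.014927
P(M+8) = 0.16470^4 = 0.000736
The M peak is largest (0.486822); scaling to 100 gives 100.0 : 78.9 : 23.3 : 3.1 : 0.2.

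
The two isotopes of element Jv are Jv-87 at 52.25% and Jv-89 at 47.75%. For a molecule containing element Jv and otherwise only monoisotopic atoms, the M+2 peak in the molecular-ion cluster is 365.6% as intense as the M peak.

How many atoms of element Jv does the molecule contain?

With n Jv atoms, P(M+2)/P(M) = C(n,1)·p^(n−1)q / p^n = n·q/p = n · 0.4775/0.5225.
n = 3.656 × 0.5225/0.4775 = 4.00 ≈ 4

4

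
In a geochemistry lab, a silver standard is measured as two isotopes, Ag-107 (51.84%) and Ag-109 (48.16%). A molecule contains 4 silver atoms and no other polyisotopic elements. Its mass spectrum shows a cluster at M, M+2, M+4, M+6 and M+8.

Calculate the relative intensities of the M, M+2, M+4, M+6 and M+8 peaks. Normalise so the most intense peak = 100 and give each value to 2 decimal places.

Expanding (0.5184 + 0.4816)^4:
P(M) = 0.5184^4 = 0.072220
P(M+2) = 4 × 0.5184^3 × 0.4816^1 = 0.268375
P(M+4) = 6 × 0.5184^2 × 0.4816^2 = 0.373985
P(M+6) = 4 × 0.5184^1 × 0.4816^3 = 0.231624
P(M+8) = 0.4816^4 = 0.053795
The M+4 peak is largest (0.373985); scaling to 100 gives 19.31 : 71.76 : 100.00 : 61.93 : 14.38.

19.31 : 71.76 : 100.00 : 61.93 : 14.38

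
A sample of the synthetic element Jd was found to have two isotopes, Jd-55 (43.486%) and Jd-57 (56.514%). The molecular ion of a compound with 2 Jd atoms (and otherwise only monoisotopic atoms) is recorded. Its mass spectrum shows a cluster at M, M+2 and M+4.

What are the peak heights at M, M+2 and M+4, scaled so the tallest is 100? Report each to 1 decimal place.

Each Jd atom is independently Jd-55 (p = 0.43486) or Jd-57 (q = 0.56514); the cluster is the binomial expansion (p + q)^2.
P(M) = 0.43486^2 = 0.189103
P(M+2) = 2 × 0.43486^1 × 0.56514^1 = 0.491514
P(M+4) = 0.56514^2 = 0.319383
The M+2 peak is largest (0.491514); scaling to 100 gives 38.5 : 100.0 : 65.0.

38.5 : 100.0 : 65.0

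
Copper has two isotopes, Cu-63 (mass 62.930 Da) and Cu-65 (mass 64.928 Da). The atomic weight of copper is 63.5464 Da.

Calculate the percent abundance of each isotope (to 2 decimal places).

Let x be the fractional abundance of Cu-63; then Cu-65 has abundance 1 − x.
62.930·x + 64.928·(1 − x) = 63.5464
(62.930 − 64.928)·x = 63.5464 − 64.928
x = -1.3816 / -1.998 = 0.69149 → 69.15% Cu-63, 30.85% Cu-65.

Cu-63: 69.15%, Cu-65: 30.85%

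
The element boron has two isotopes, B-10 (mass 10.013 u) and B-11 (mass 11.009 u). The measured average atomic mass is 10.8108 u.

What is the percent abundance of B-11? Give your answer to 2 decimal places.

Writing the weighted mean with unknown fraction x of B-10:
10.013·x + 11.009·(1 − x) = 10.8108
(10.013 − 11.009)·x = 10.8108 − 11.009
x = -0.1982 / -0.996 = 0.19900 → 19.90% B-10, 80.10% B-11.

80.10%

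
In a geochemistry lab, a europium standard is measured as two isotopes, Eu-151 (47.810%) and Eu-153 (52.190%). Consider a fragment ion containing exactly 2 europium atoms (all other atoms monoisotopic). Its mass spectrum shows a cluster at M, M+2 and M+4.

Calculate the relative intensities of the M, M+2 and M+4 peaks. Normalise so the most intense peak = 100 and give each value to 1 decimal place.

The 2 Eu atoms are independent, so intensities follow the terms of (0.47810 + 0.52190)^2.
P(M) = 0.47810^2 = 0.228580
P(M+2) = 2 × 0.47810^1 × 0.52190^1 = 0.499041
P(M+4) = 0.52190^2 = 0.272380
The M+2 peak is largest (0.499041); scaling to 100 gives 45.8 : 100.0 : 54.6.

45.8 : 100.0 : 54.6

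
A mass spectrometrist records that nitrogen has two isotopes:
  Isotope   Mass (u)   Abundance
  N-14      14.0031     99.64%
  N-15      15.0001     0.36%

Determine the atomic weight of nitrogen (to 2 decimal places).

Weight each isotope mass by its fractional abundance: 0.9964 × 14.0031 + 0.0036 × 15.0001
= 13.95269 + 0.05400 = 14.00669 u

14.01 u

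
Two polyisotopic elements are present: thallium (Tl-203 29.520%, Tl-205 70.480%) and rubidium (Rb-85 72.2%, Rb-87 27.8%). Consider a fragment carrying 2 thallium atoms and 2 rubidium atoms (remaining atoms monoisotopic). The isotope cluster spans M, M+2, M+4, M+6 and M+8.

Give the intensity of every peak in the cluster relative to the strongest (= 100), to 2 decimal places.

Thallium pattern (n=2): 0.08714304 : 0.41611392 : 0.49674304
Rubidium pattern (n=2): 0.521284 : 0.401432 : 0.077284
Convolve the two distributions (both contribute in 2-u steps):
  M: 0.08714304×0.521284 = 0.045426
  M+2: 0.08714304×0.401432 + 0.41611392×0.521284 = 0.251896
  M+4: 0.08714304×0.077284 + 0.41611392×0.401432 + 0.49674304×0.521284 = 0.432720
  M+6: 0.41611392×0.077284 + 0.49674304×0.401432 = 0.231568
  M+8: 0.49674304×0.077284 = 0.038390
Scale to base peak (0.432720) = 100: 10.50 : 58.21 : 100.00 : 53.51 : 8.87

10.50 : 58.21 : 100.00 : 53.51 : 8.87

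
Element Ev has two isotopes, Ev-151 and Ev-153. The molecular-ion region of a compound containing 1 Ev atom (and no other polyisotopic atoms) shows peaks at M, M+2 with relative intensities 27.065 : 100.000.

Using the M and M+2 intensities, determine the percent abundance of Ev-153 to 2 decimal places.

Write p for the Ev-151 fraction. I(M+2)/I(M) = [C(1,1)·p^0·(1−p)] / p^1 = 1·(1−p)/p = 100.000/27.065 = 3.6948
(1−p)/p = 3.6948/1 = 3.6948  ⇒  p = 1/(1 + 3.6948) = 0.2130
Ev-151: 21.30%, Ev-153: 78.70%.

78.70%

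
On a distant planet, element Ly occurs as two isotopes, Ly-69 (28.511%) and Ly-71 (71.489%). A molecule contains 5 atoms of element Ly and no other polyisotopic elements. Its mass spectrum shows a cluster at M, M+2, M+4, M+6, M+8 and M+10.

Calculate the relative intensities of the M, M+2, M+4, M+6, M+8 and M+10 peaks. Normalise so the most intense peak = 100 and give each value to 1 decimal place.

0.5 : 6.3 : 31.8 : 79.8 : 100.0 : 50.1

Each Ly atom is independently Ly-69 (p = 0.28511) or Ly-71 (q = 0.71489); the cluster is the binomial expansion (p + q)^5.
P(M) = 0.28511^5 = 0.001884
P(M+2) = 5 × 0.28511^4 × 0.71489^1 = 0.023619
P(M+4) = 10 × 0.28511^3 × 0.71489^2 = 0.118445
P(M+6) = 10 × 0.28511^2 × 0.71489^3 = 0.296991
P(M+8) = 5 × 0.28511^1 × 0.71489^4 = 0.372340
P(M+10) = 0.71489^5 = 0.186722
The M+8 peak is largest (0.372340); scaling to 100 gives 0.5 : 6.3 : 31.8 : 79.8 : 100.0 : 50.1.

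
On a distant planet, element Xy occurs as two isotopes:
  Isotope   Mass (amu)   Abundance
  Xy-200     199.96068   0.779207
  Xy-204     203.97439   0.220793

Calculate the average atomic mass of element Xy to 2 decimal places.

Average mass = Σ (abundance × isotope mass) = 0.779207 × 199.96068 + 0.220793 × 203.97439
= 155.810762 + 45.036117 = 200.846879 amu

200.85 amu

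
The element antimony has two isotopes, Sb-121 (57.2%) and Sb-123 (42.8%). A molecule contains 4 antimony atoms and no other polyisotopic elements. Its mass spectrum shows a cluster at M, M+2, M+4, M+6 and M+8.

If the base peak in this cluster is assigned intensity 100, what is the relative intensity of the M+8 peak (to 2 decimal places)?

9.33

(0.572 + 0.428)^4 gives M 0.1070, M+2 0.3204, M+4 0.3596, M+6 0.1794, M+8 0.0336; the largest is M+4.
P(M+4) = C(4,2) × 0.572^2 × 0.428^2 = 6 × 0.327184 × 0.183184 = 0.359609 (base)
P(M+8) = C(4,4) × 0.572^0 × 0.428^4 = 1 × 1.0000 × 0.03355638 = 0.033556
Relative intensity = 0.033556 / 0.359609 × 100 = 9.33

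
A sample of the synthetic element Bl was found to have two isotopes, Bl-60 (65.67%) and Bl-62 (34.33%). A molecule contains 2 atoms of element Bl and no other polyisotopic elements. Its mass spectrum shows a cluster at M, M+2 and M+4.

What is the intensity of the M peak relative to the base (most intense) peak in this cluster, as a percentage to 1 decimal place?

Term probabilities: M 0.4313, M+2 0.4509, M+4 0.1179. Base peak = M+2.
P(M+2) = C(2,1) × 0.6567^1 × 0.3433^1 = 2 × 0.6567 × 0.3433 = 0.450890 (base)
P(M) = C(2,0) × 0.6567^2 × 0.3433^0 = 1 × 0.43125489 × 1.0000 = 0.431255
Relative intensity = 0.431255 / 0.450890 × 100 = 95.6

95.6%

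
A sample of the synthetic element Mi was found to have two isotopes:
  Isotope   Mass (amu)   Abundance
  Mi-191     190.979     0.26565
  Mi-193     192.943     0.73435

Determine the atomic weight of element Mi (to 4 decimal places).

Average mass = Σ (abundance × isotope mass) = 0.26565 × 190.979 + 0.73435 × 192.943
= 50.73357 + 141.68769 = 192.42126 amu

192.4213 amu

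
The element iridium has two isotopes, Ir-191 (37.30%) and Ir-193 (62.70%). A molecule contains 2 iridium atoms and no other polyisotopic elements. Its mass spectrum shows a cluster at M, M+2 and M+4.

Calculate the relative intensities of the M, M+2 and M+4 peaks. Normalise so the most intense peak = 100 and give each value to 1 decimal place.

The 2 Ir atoms are independent, so intensities follow the terms of (0.3730 + 0.6270)^2.
P(M) = 0.3730^2 = 0.139129
P(M+2) = 2 × 0.3730^1 × 0.6270^1 = 0.467742
P(M+4) = 0.6270^2 = 0.393129
The M+2 peak is largest (0.467742); scaling to 100 gives 29.7 : 100.0 : 84.0.

29.7 : 100.0 : 84.0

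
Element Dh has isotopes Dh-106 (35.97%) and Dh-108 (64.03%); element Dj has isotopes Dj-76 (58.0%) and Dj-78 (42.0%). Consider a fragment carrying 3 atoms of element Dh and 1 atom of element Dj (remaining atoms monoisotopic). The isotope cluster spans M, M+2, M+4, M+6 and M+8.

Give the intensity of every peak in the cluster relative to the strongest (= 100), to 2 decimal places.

Element Dh pattern (n=3): 0.04653946 : 0.2485339 : 0.44241383 : 0.26251281
Element Dj pattern (n=1): 0.5800 : 0.4200
Convolve the two distributions (both contribute in 2-u steps):
  M: 0.04653946×0.5800 = 0.026993
  M+2: 0.04653946×0.4200 + 0.2485339×0.5800 = 0.163696
  M+4: 0.2485339×0.4200 + 0.44241383×0.5800 = 0.360984
  M+6: 0.44241383×0.4200 + 0.26251281×0.5800 = 0.338071
  M+8: 0.26251281×0.4200 = 0.110255
Scale to base peak (0.360984) = 100: 7.48 : 45.35 : 100.00 : 93.65 : 30.54

7.48 : 45.35 : 100.00 : 93.65 : 30.54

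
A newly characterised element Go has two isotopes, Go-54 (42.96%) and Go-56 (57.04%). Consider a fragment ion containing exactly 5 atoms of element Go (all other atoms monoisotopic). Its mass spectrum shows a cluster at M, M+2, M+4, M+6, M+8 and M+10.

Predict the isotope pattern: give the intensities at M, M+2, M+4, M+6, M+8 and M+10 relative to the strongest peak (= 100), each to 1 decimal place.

Each Go atom is independently Go-54 (p = 0.4296) or Go-56 (q = 0.5704); the cluster is the binomial expansion (p + q)^5.
P(M) = 0.4296^5 = 0.014633
P(M+2) = 5 × 0.4296^4 × 0.5704^1 = 0.097142
P(M+4) = 10 × 0.4296^3 × 0.5704^2 = 0.257960
P(M+6) = 10 × 0.4296^2 × 0.5704^3 = 0.342505
P(M+8) = 5 × 0.4296^1 × 0.5704^4 = 0.227380
P(M+10) = 0.5704^5 = 0.060381
The M+6 peak is largest (0.342505); scaling to 100 gives 4.3 : 28.4 : 75.3 : 100.0 : 66.4 : 17.6.

4.3 : 28.4 : 75.3 : 100.0 : 66.4 : 17.6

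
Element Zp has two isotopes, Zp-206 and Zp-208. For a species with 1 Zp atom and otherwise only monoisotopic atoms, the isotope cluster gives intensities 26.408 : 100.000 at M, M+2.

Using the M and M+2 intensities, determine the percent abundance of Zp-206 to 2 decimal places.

Write p for the Zp-206 fraction. I(M+2)/I(M) = [C(1,1)·p^0·(1−p)] / p^1 = 1·(1−p)/p = 100.000/26.408 = 3.7867
(1−p)/p = 3.7867/1 = 3.7867  ⇒  p = 1/(1 + 3.7867) = 0.2089
Zp-206: 20.89%, Zp-208: 79.11%.

20.89%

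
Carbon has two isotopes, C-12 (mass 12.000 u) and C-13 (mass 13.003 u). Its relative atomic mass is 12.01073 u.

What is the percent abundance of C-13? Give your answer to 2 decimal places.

Writing the weighted mean with unknown fraction x of C-12:
12.000·x + 13.003·(1 − x) = 12.01073
(12.000 − 13.003)·x = 12.01073 − 13.003
x = -0.99227 / -1.003 = 0.98930 → 98.93% C-12, 1.07% C-13.

1.07%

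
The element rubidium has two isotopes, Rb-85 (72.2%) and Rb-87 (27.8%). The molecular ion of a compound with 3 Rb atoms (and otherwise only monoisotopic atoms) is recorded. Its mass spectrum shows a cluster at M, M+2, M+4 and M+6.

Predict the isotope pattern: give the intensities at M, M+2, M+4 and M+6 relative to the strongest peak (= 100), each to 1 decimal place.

86.6 : 100.0 : 38.5 : 4.9

Expanding (0.722 + 0.278)^3:
P(M) = 0.722^3 = 0.376367
P(M+2) = 3 × 0.722^2 × 0.278^1 = 0.434751
P(M+4) = 3 × 0.722^1 × 0.278^2 = 0.167397
P(M+6) = 0.278^3 = 0.021485
The M+2 peak is largest (0.434751); scaling to 100 gives 86.6 : 100.0 : 38.5 : 4.9.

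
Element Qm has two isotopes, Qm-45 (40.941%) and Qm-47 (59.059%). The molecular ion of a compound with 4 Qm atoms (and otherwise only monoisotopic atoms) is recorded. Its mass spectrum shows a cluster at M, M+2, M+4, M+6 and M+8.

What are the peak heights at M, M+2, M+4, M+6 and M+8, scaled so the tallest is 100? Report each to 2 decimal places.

8.01 : 46.21 : 100.00 : 96.17 : 34.68

Each Qm atom is independently Qm-45 (p = 0.40941) or Qm-47 (q = 0.59059); the cluster is the binomial expansion (p + q)^4.
P(M) = 0.40941^4 = 0.028095
P(M+2) = 4 × 0.40941^3 × 0.59059^1 = 0.162114
P(M+4) = 6 × 0.40941^2 × 0.59059^2 = 0.350784
P(M+6) = 4 × 0.40941^1 × 0.59059^3 = 0.337347
P(M+8) = 0.59059^4 = 0.121659
The M+4 peak is largest (0.350784); scaling to 100 gives 8.01 : 46.21 : 100.00 : 96.17 : 34.68.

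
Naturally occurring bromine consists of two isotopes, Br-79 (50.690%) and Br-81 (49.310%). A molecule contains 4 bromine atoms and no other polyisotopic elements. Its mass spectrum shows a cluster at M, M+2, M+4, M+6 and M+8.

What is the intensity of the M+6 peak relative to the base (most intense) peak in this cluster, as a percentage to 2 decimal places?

Binomial terms of (0.50690 + 0.49310)^4: M 0.0660, M+2 0.2569, M+4 0.3749, M+6 0.2431, M+8 0.0591 → M+4 is the base peak.
P(M+4) = C(4,2) × 0.50690^2 × 0.49310^2 = 6 × 0.25694761 × 0.24314761 = 0.374857 (base)
P(M+6) = C(4,3) × 0.50690^1 × 0.49310^3 = 4 × 0.5069 × 0.11989609 = 0.243101
Relative intensity = 0.243101 / 0.374857 × 100 = 64.85

64.85%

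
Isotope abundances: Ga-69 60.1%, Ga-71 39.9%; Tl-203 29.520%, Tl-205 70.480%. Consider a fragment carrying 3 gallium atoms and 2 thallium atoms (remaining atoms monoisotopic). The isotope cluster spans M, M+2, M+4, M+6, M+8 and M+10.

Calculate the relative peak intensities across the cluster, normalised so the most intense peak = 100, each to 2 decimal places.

Gallium pattern (n=3): 0.2170818 : 0.4323576 : 0.2870394 : 0.0635212
Thallium pattern (n=2): 0.08714304 : 0.41611392 : 0.49674304
Convolve the two distributions (both contribute in 2-u steps):
  M: 0.2170818×0.08714304 = 0.018917
  M+2: 0.2170818×0.41611392 + 0.4323576×0.08714304 = 0.128008
  M+4: 0.2170818×0.49674304 + 0.4323576×0.41611392 + 0.2870394×0.08714304 = 0.312757
  M+6: 0.4323576×0.49674304 + 0.2870394×0.41611392 + 0.0635212×0.08714304 = 0.339747
  M+8: 0.2870394×0.49674304 + 0.0635212×0.41611392 = 0.169017
  M+10: 0.0635212×0.49674304 = 0.031554
Scale to base peak (0.339747) = 100: 5.57 : 37.68 : 92.06 : 100.00 : 49.75 : 9.29

5.57 : 37.68 : 92.06 : 100.00 : 49.75 : 9.29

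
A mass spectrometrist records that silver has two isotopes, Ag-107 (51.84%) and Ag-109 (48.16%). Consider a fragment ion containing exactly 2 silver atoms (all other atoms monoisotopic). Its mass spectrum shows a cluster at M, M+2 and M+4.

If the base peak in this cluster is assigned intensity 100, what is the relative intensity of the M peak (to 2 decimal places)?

53.82

(0.5184 + 0.4816)^2 gives M 0.2687, M+2 0.4993, M+4 0.2319; the largest is M+2.
P(M+2) = C(2,1) × 0.5184^1 × 0.4816^1 = 2 × 0.5184 × 0.4816 = 0.499323 (base)
P(M) = C(2,0) × 0.5184^2 × 0.4816^0 = 1 × 0.26873856 × 1.0000 = 0.268739
Relative intensity = 0.268739 / 0.499323 × 100 = 53.82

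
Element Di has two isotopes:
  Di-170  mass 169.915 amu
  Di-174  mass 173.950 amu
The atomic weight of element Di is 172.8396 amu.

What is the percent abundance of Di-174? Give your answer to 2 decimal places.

72.48%

Let x be the fractional abundance of Di-170; then Di-174 has abundance 1 − x.
169.915·x + 173.950·(1 − x) = 172.8396
(169.915 − 173.950)·x = 172.8396 − 173.950
x = -1.1104 / -4.035 = 0.27519 → 27.52% Di-170, 72.48% Di-174.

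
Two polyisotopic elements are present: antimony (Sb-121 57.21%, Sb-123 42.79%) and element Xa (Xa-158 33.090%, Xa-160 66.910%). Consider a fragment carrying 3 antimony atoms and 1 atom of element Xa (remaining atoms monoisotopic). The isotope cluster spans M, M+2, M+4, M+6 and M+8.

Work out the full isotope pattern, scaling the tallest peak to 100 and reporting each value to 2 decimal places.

16.09 : 68.63 : 100.00 : 61.33 : 13.61

Antimony pattern (n=3): 0.18724742 : 0.42015297 : 0.3142518 : 0.07834781
Element Xa pattern (n=1): 0.3309 : 0.6691
Convolve the two distributions (both contribute in 2-u steps):
  M: 0.18724742×0.3309 = 0.061960
  M+2: 0.18724742×0.6691 + 0.42015297×0.3309 = 0.264316
  M+4: 0.42015297×0.6691 + 0.3142518×0.3309 = 0.385110
  M+6: 0.3142518×0.6691 + 0.07834781×0.3309 = 0.236191
  M+8: 0.07834781×0.6691 = 0.052423
Scale to base peak (0.385110) = 100: 16.09 : 68.63 : 100.00 : 61.33 : 13.61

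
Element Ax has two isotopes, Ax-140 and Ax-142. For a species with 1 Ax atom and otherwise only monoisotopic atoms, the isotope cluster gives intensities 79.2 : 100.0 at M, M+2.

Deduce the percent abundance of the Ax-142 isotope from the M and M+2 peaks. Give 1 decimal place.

55.8%

If p is the fraction of Ax that is Ax-140, then I(M+2)/I(M) = [C(1,1)·p^0·(1−p)] / p^1 = 1·(1−p)/p = 100.0/79.2 = 1.2626
(1−p)/p = 1.2626/1 = 1.2626  ⇒  p = 1/(1 + 1.2626) = 0.4420
Ax-140: 44.2%, Ax-142: 55.8%.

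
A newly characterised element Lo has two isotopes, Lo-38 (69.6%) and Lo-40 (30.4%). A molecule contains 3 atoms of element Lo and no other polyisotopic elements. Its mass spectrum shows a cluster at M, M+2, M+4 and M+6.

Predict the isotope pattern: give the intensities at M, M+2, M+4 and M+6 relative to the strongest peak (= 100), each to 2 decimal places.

76.32 : 100.00 : 43.68 : 6.36

Each Lo atom is independently Lo-38 (p = 0.696) or Lo-40 (q = 0.304); the cluster is the binomial expansion (p + q)^3.
P(M) = 0.696^3 = 0.337154
P(M+2) = 3 × 0.696^2 × 0.304^1 = 0.441787
P(M+4) = 3 × 0.696^1 × 0.304^2 = 0.192965
P(M+6) = 0.304^3 = 0.028094
The M+2 peak is largest (0.441787); scaling to 100 gives 76.32 : 100.00 : 43.68 : 6.36.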